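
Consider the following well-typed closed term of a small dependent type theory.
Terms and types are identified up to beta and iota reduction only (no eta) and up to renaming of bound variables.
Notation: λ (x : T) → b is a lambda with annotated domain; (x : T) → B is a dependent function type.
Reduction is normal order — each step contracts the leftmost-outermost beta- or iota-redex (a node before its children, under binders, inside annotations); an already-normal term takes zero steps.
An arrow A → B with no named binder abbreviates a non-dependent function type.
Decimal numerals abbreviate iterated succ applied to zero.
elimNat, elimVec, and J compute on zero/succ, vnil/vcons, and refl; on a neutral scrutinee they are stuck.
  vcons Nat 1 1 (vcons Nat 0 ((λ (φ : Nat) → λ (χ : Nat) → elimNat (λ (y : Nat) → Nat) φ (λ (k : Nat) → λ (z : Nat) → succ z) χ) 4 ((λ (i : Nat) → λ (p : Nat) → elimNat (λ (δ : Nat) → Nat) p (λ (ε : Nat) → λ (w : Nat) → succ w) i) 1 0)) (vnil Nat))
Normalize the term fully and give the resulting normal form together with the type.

resulting normal form:
  vcons Nat 1 1 (vcons Nat 0 5 (vnil Nat))
type:
  Vec Nat 2
observation: the term reaches its normal form after 12 normal-order steps.


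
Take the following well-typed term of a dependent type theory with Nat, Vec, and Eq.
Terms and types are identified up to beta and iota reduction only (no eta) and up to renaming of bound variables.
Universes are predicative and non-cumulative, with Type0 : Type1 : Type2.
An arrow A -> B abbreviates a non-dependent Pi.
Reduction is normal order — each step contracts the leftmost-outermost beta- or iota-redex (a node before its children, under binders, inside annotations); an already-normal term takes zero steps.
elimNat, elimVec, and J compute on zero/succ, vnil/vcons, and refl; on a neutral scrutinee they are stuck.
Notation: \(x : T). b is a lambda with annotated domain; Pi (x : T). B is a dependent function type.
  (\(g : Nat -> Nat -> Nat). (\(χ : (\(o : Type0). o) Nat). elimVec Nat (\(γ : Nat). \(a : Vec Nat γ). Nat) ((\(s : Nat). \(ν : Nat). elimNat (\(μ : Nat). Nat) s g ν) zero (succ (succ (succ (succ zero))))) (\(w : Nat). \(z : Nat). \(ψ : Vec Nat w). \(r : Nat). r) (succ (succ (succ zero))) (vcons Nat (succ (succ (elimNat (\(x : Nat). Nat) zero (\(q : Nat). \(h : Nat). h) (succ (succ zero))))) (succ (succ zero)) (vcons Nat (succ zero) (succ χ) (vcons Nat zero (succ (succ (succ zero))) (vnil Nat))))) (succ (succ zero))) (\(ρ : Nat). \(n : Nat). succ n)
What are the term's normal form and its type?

reduced normal form:
  succ (succ (succ (succ zero)))
type:
  Nat
observation: the term reaches its normal form after 33 normal-order steps.


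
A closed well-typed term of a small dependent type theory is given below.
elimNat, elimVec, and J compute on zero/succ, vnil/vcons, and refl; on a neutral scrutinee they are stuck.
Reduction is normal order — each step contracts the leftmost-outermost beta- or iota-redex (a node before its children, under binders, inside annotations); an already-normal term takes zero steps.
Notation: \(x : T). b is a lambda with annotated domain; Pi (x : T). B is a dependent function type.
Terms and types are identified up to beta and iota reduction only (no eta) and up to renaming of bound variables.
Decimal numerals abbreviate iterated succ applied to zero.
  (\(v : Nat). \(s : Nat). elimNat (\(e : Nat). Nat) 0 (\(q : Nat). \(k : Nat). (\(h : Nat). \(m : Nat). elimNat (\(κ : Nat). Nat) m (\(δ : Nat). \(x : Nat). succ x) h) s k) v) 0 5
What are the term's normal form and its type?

normal form:
  0
type:
  Nat
observation: 3 normal-order steps separate the term from its normal form.


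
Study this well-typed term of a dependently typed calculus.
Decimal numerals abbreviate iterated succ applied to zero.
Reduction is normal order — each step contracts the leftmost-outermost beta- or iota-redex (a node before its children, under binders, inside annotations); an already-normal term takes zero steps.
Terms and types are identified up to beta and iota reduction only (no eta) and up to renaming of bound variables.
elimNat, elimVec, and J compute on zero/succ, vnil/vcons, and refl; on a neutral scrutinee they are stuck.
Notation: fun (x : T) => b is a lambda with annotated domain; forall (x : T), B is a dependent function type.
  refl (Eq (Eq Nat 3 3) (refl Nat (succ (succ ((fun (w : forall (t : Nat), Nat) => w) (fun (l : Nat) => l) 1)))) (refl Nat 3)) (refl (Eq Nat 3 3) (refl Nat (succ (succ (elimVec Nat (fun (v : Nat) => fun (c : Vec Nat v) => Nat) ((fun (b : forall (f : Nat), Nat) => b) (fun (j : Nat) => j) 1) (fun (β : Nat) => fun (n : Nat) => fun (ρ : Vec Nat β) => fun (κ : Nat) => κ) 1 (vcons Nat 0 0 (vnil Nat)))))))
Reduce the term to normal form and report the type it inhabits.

reduced normal form:
  refl (Eq (Eq Nat 3 3) (refl Nat 3) (refl Nat 3)) (refl (Eq Nat 3 3) (refl Nat 3))
the term's type:
  Eq (Eq (Eq Nat 3 3) (refl Nat 3) (refl Nat 3)) (refl (Eq Nat 3 3) (refl Nat 3)) (refl (Eq Nat 3 3) (refl Nat 3))


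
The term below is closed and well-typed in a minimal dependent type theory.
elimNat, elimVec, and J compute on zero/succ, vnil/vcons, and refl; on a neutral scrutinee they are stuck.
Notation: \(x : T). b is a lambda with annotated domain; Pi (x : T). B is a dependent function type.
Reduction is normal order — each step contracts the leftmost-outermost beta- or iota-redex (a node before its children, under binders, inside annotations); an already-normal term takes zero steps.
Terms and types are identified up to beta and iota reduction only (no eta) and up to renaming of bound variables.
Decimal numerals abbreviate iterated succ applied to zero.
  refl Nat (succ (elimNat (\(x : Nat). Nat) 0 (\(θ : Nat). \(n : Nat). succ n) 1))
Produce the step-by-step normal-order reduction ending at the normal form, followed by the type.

normal-order reduction:
  refl Nat (succ (elimNat (\(x : Nat). Nat) 0 (\(θ : Nat). \(n : Nat). succ n) 1))
  ~> refl Nat (succ ((\(x : Nat). \(θ : Nat). succ θ) 0 (elimNat (\(n : Nat). Nat) 0 (\(r : Nat). \(ω : Nat). succ ω) 0)))
  ~> refl Nat (succ ((\(x : Nat). succ x) (elimNat (\(θ : Nat). Nat) 0 (\(n : Nat). \(r : Nat). succ r) 0)))
  ~> refl Nat (succ (succ (elimNat (\(x : Nat). Nat) 0 (\(θ : Nat). \(n : Nat). succ n) 0)))
  ~> refl Nat 2
inferred type:
  Eq Nat 2 2


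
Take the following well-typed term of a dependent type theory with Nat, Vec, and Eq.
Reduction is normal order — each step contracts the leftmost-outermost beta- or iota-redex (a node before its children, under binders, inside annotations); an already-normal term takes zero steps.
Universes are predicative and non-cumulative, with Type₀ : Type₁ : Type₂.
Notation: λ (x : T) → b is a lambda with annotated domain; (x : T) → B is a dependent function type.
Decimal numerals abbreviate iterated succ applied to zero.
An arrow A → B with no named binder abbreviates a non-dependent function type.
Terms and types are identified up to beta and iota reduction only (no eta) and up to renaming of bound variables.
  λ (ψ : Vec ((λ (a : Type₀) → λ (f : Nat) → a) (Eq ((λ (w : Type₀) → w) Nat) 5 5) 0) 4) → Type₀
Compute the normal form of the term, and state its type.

reduced normal form:
  λ (ψ : Vec (Eq Nat 5 5) 4) → Type₀
type:
  Vec (Eq Nat 5 5) 4 → Type₁


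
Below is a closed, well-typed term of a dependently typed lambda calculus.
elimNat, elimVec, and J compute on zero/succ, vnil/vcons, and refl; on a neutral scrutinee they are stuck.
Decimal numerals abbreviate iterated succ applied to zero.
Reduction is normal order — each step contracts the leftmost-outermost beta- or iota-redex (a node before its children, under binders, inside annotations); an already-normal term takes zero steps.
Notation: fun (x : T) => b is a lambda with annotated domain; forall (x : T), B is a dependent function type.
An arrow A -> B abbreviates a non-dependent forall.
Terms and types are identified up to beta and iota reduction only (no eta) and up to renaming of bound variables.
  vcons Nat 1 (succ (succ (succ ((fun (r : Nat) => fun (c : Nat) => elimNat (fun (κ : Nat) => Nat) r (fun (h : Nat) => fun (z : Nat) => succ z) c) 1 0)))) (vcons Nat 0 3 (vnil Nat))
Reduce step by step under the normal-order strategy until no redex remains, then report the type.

reduction (normal order):
  vcons Nat 1 (succ (succ (succ ((fun (r : Nat) => fun (c : Nat) => elimNat (fun (κ : Nat) => Nat) r (fun (h : Nat) => fun (z : Nat) => succ z) c) 1 0)))) (vcons Nat 0 3 (vnil Nat))
  ~> vcons Nat 1 (succ (succ (succ ((fun (r : Nat) => elimNat (fun (c : Nat) => Nat) 1 (fun (κ : Nat) => fun (h : Nat) => succ h) r) 0)))) (vcons Nat 0 3 (vnil Nat))
  ~> vcons Nat 1 (succ (succ (succ (elimNat (fun (r : Nat) => Nat) 1 (fun (c : Nat) => fun (κ : Nat) => succ κ) 0)))) (vcons Nat 0 3 (vnil Nat))
  ~> vcons Nat 1 4 (vcons Nat 0 3 (vnil Nat))
the term's type:
  Vec Nat 2


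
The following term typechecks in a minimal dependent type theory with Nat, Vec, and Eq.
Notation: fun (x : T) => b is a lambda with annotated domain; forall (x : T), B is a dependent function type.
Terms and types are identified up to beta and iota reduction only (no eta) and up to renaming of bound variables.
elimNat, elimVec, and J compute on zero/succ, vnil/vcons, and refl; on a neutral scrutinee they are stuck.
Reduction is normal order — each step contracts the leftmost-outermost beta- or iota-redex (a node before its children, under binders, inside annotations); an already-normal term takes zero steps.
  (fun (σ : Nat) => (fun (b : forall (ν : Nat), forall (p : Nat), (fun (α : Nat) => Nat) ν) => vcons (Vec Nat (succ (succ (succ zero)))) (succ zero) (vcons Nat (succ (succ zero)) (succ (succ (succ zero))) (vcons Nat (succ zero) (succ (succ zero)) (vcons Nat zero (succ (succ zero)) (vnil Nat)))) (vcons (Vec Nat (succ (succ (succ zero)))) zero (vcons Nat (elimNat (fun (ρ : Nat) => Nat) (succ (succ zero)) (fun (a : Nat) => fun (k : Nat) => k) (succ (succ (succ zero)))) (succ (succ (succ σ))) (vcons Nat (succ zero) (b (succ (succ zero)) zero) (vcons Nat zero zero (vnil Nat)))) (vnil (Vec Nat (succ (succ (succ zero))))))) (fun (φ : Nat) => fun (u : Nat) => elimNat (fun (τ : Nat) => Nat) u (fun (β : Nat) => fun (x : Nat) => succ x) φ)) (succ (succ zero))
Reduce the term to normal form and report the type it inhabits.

resulting normal form:
  vcons (Vec Nat (succ (succ (succ zero)))) (succ zero) (vcons Nat (succ (succ zero)) (succ (succ (succ zero))) (vcons Nat (succ zero) (succ (succ zero)) (vcons Nat zero (succ (succ zero)) (vnil Nat)))) (vcons (Vec Nat (succ (succ (succ zero)))) zero (vcons Nat (succ (succ zero)) (succ (succ (succ (succ (succ zero))))) (vcons Nat (succ zero) (succ (succ zero)) (vcons Nat zero zero (vnil Nat)))) (vnil (Vec Nat (succ (succ (succ zero))))))
the term's type:
  Vec (Vec Nat (succ (succ (succ zero)))) (succ (succ zero))
observation: 21 normal-order steps separate the term from its normal form.


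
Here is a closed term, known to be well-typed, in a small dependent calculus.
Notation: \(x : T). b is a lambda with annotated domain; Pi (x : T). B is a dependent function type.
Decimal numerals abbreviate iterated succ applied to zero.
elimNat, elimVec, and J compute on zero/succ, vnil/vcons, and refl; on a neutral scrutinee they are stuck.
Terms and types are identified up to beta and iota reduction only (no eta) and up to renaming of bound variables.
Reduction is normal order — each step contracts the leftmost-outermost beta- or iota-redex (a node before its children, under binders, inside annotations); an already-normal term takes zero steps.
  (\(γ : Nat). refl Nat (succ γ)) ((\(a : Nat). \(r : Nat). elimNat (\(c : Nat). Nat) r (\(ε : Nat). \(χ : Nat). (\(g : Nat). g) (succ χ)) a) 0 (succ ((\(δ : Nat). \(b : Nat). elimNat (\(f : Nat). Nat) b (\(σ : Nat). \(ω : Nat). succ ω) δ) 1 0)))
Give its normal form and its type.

resulting normal form:
  refl Nat 3
the term's type:
  Eq Nat 3 3
observation: the leftmost-outermost redex is a beta-redex, and normalization takes 10 steps.


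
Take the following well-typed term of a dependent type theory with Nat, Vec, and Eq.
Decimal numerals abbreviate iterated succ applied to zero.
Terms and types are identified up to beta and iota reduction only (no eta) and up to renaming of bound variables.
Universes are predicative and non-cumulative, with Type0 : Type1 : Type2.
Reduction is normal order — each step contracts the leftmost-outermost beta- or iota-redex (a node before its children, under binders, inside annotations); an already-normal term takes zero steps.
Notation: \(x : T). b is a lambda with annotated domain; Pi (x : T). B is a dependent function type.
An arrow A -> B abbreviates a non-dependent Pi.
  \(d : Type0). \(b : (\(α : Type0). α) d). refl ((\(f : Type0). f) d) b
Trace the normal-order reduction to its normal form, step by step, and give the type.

reduction (normal order):
  \(d : Type0). \(b : (\(α : Type0). α) d). refl ((\(f : Type0). f) d) b
  ~> \(d : Type0). \(b : d). refl ((\(α : Type0). α) d) b
  ~> \(d : Type0). \(b : d). refl d b
type:
  Pi (d : Type0). Pi (b : d). Eq d b b


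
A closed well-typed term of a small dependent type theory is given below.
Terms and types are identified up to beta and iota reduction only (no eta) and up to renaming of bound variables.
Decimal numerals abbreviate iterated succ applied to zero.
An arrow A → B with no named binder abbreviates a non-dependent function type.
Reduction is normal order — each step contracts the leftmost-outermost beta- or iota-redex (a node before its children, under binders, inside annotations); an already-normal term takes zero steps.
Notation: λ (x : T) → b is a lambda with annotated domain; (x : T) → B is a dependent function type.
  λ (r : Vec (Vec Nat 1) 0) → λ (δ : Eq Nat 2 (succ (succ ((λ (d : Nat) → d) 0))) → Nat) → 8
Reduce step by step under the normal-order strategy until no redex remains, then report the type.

normal-order reduction sequence:
  λ (r : Vec (Vec Nat 1) 0) → λ (δ : Eq Nat 2 (succ (succ ((λ (d : Nat) → d) 0))) → Nat) → 8
  ~> λ (r : Vec (Vec Nat 1) 0) → λ (δ : Eq Nat 2 2 → Nat) → 8
type:
  Vec (Vec Nat 1) 0 → (Eq Nat 2 2 → Nat) → Nat


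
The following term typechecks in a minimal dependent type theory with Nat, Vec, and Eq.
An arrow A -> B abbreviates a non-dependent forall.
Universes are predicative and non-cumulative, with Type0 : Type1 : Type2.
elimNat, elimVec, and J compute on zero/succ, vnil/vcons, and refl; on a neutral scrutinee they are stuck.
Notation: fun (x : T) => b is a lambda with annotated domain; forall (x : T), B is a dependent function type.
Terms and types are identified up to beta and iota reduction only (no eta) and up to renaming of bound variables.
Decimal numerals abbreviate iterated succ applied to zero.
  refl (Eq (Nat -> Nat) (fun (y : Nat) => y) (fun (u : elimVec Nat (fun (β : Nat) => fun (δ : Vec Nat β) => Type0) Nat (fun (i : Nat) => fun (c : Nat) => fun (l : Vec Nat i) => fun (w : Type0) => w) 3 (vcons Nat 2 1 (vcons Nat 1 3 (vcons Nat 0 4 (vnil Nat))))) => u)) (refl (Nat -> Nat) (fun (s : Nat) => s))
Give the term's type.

inferred type:
  Eq (Eq (Nat -> Nat) (fun (y : Nat) => y) (fun (u : Nat) => u)) (refl (Nat -> Nat) (fun (β : Nat) => β)) (refl (Nat -> Nat) (fun (δ : Nat) => δ))


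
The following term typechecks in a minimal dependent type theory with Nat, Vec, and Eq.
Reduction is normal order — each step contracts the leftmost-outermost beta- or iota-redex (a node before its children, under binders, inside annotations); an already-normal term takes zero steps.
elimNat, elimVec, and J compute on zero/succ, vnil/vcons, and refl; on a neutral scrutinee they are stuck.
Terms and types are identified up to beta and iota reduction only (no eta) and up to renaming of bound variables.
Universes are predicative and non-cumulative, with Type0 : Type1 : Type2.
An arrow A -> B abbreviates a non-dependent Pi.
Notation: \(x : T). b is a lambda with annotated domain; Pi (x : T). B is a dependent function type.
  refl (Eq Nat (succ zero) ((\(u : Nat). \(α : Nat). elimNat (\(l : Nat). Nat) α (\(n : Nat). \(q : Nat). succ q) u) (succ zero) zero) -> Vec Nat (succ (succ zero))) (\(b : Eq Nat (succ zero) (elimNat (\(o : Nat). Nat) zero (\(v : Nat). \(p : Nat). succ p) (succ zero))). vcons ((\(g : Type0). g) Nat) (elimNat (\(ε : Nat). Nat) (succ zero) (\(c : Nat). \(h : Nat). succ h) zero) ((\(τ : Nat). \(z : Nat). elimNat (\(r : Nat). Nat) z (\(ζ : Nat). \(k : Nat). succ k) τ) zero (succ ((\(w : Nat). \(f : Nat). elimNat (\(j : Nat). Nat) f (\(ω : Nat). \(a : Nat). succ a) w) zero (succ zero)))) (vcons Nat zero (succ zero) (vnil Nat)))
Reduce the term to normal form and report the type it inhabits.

normal form:
  refl (Eq Nat (succ zero) (succ zero) -> Vec Nat (succ (succ zero))) (\(u : Eq Nat (succ zero) (succ zero)). vcons Nat (succ zero) (succ (succ zero)) (vcons Nat zero (succ zero) (vnil Nat)))
type:
  Eq (Eq Nat (succ zero) (succ zero) -> Vec Nat (succ (succ zero))) (\(u : Eq Nat (succ zero) (succ zero)). vcons Nat (succ zero) (succ (succ zero)) (vcons Nat zero (succ zero) (vnil Nat))) (\(α : Eq Nat (succ zero) (succ zero)). vcons Nat (succ zero) (succ (succ zero)) (vcons Nat zero (succ zero) (vnil Nat)))
observation: 18 normal-order steps separate the term from its normal form.


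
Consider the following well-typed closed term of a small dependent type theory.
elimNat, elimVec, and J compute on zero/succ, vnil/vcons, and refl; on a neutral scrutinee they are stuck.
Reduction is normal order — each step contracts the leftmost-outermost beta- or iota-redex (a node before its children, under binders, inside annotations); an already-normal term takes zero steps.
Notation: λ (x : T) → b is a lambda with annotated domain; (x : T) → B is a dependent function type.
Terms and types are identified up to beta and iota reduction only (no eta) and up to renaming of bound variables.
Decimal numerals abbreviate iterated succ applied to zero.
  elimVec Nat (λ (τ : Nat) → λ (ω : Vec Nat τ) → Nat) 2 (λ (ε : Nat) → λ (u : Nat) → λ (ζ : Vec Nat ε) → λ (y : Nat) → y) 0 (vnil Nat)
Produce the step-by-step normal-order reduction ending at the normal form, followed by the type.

reduction (normal order):
  elimVec Nat (λ (τ : Nat) → λ (ω : Vec Nat τ) → Nat) 2 (λ (ε : Nat) → λ (u : Nat) → λ (ζ : Vec Nat ε) → λ (y : Nat) → y) 0 (vnil Nat)
  ~> 2
the term's type:
  Nat


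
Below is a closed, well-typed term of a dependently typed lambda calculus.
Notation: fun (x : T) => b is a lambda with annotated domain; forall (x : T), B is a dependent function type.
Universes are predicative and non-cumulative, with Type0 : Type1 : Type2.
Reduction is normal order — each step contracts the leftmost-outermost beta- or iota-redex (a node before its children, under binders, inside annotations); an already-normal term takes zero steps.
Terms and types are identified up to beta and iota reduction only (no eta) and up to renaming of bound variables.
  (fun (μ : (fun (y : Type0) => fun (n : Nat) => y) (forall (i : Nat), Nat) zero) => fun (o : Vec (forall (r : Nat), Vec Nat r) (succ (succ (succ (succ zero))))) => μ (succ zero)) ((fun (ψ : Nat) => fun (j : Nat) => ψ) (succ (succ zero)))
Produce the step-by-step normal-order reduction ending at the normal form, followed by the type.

normal-order reduction sequence:
  (fun (μ : (fun (y : Type0) => fun (n : Nat) => y) (forall (i : Nat), Nat) zero) => fun (o : Vec (forall (r : Nat), Vec Nat r) (succ (succ (succ (succ zero))))) => μ (succ zero)) ((fun (ψ : Nat) => fun (j : Nat) => ψ) (succ (succ zero)))
  ~> fun (μ : Vec (forall (y : Nat), Vec Nat y) (succ (succ (succ (succ zero))))) => (fun (n : Nat) => fun (i : Nat) => n) (succ (succ zero)) (succ zero)
  ~> fun (μ : Vec (forall (y : Nat), Vec Nat y) (succ (succ (succ (succ zero))))) => (fun (n : Nat) => succ (succ zero)) (succ zero)
  ~> fun (μ : Vec (forall (y : Nat), Vec Nat y) (succ (succ (succ (succ zero))))) => succ (succ zero)
inferred type:
  forall (μ : Vec (forall (y : Nat), Vec Nat y) (succ (succ (succ (succ zero))))), Nat


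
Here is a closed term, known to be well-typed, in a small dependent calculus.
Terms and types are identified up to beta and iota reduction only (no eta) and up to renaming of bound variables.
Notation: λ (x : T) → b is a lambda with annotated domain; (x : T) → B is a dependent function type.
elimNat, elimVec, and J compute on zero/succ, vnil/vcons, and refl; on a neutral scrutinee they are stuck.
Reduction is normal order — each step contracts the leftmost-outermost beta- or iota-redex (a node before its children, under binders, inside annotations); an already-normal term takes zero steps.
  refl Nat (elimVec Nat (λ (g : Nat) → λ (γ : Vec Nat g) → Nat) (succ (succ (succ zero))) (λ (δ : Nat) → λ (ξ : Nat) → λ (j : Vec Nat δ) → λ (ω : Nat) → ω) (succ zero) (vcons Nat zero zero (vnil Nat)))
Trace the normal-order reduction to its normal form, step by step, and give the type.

normal-order reduction sequence:
  refl Nat (elimVec Nat (λ (g : Nat) → λ (γ : Vec Nat g) → Nat) (succ (succ (succ zero))) (λ (δ : Nat) → λ (ξ : Nat) → λ (j : Vec Nat δ) → λ (ω : Nat) → ω) (succ zero) (vcons Nat zero zero (vnil Nat)))
  ~> refl Nat ((λ (g : Nat) → λ (γ : Nat) → λ (δ : Vec Nat g) → λ (ξ : Nat) → ξ) zero zero (vnil Nat) (elimVec Nat (λ (j : Nat) → λ (ω : Vec Nat j) → Nat) (succ (succ (succ zero))) (λ (w : Nat) → λ (y : Nat) → λ (q : Vec Nat w) → λ (v : Nat) → v) zero (vnil Nat)))
  ~> refl Nat ((λ (g : Nat) → λ (γ : Vec Nat zero) → λ (δ : Nat) → δ) zero (vnil Nat) (elimVec Nat (λ (ξ : Nat) → λ (j : Vec Nat ξ) → Nat) (succ (succ (succ zero))) (λ (ω : Nat) → λ (w : Nat) → λ (y : Vec Nat ω) → λ (q : Nat) → q) zero (vnil Nat)))
  ~> refl Nat ((λ (g : Vec Nat zero) → λ (γ : Nat) → γ) (vnil Nat) (elimVec Nat (λ (δ : Nat) → λ (ξ : Vec Nat δ) → Nat) (succ (succ (succ zero))) (λ (j : Nat) → λ (ω : Nat) → λ (w : Vec Nat j) → λ (y : Nat) → y) zero (vnil Nat)))
  ~> refl Nat ((λ (g : Nat) → g) (elimVec Nat (λ (γ : Nat) → λ (δ : Vec Nat γ) → Nat) (succ (succ (succ zero))) (λ (ξ : Nat) → λ (j : Nat) → λ (ω : Vec Nat ξ) → λ (w : Nat) → w) zero (vnil Nat)))
  ~> refl Nat (elimVec Nat (λ (g : Nat) → λ (γ : Vec Nat g) → Nat) (succ (succ (succ zero))) (λ (δ : Nat) → λ (ξ : Nat) → λ (j : Vec Nat δ) → λ (ω : Nat) → ω) zero (vnil Nat))
  ~> refl Nat (succ (succ (succ zero)))
the term's type:
  Eq Nat (succ (succ (succ zero))) (succ (succ (succ zero)))


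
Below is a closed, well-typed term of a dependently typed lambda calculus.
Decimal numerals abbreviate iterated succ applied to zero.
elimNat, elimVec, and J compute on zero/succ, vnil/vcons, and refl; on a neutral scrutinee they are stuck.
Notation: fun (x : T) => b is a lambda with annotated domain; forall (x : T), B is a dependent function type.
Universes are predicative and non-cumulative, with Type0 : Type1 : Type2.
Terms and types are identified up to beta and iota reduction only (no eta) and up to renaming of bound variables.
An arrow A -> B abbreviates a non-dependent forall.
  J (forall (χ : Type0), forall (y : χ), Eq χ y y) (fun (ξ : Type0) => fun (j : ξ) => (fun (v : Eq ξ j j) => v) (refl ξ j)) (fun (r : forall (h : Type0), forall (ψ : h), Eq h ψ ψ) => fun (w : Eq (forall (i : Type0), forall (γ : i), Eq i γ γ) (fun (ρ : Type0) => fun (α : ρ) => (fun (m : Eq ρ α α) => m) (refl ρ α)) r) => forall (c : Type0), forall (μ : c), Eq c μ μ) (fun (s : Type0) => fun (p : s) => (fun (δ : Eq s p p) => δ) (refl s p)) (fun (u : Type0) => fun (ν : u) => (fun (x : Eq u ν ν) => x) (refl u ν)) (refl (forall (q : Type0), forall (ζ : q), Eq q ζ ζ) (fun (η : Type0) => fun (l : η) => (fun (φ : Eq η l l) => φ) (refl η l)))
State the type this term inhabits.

type:
  forall (χ : Type0), forall (y : χ), Eq χ y y


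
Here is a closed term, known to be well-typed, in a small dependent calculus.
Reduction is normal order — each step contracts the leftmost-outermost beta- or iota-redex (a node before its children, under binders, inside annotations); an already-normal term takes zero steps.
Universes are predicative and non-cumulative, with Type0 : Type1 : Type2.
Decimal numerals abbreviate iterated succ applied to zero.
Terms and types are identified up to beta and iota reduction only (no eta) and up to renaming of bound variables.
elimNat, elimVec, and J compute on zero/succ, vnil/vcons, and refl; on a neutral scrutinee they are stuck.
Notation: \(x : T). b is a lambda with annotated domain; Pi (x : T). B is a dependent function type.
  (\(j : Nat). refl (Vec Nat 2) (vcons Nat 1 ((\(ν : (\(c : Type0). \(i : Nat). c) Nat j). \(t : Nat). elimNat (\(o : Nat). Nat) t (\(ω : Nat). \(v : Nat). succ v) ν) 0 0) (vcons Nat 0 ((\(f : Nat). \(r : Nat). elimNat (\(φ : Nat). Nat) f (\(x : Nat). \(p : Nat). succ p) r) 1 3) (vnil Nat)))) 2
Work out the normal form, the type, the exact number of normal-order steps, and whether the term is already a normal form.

resulting normal form:
  refl (Vec Nat 2) (vcons Nat 1 0 (vcons Nat 0 4 (vnil Nat)))
inferred type:
  Eq (Vec Nat 2) (vcons Nat 1 0 (vcons Nat 0 4 (vnil Nat))) (vcons Nat 1 0 (vcons Nat 0 4 (vnil Nat)))
normal-order step count: 16
term was already normal: no
first contracted redex: a beta-redex


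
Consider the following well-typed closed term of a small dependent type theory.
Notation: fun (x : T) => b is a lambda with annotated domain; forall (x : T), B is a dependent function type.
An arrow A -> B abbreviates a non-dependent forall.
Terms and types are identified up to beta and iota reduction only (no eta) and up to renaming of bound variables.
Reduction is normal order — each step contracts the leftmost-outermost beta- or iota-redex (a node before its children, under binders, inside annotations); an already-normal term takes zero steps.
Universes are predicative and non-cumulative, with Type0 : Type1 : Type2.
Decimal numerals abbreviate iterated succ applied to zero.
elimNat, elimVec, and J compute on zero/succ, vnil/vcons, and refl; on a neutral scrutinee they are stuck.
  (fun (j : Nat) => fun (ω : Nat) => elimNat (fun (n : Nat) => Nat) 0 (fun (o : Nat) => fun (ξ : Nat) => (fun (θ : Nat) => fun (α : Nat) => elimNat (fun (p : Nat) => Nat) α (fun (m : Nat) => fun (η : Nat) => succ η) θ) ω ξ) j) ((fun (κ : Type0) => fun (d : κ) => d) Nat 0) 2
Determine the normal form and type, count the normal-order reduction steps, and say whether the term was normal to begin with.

reduced normal form:
  0
inferred type:
  Nat
normal-order step count: 14
term was already normal: no
first redex: a beta-redex


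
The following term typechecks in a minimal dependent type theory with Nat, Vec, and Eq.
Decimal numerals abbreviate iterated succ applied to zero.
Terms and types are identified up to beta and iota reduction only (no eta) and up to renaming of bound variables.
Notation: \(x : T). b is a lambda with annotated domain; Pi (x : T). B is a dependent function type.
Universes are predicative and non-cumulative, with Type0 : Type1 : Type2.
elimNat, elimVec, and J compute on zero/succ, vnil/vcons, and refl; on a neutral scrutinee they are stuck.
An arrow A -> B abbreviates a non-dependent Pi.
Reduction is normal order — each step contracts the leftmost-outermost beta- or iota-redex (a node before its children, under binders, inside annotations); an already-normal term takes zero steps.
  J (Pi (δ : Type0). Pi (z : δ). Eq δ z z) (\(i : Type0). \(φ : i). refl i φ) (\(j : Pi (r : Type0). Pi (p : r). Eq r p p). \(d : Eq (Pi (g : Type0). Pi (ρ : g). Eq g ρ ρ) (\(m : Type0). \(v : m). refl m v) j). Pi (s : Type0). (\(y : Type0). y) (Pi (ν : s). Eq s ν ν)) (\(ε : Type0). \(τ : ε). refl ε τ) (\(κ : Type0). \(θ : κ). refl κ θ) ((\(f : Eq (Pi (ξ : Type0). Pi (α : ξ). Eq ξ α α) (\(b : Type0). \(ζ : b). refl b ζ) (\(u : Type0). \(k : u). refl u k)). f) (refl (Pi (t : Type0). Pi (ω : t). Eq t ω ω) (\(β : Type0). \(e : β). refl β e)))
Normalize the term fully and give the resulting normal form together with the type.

reduced normal form:
  \(δ : Type0). \(z : δ). refl δ z
inferred type:
  Pi (δ : Type0). Pi (z : δ). Eq δ z z
observation: the first redex contracted is a beta-redex; the normal form is reached in 3 normal-order steps.


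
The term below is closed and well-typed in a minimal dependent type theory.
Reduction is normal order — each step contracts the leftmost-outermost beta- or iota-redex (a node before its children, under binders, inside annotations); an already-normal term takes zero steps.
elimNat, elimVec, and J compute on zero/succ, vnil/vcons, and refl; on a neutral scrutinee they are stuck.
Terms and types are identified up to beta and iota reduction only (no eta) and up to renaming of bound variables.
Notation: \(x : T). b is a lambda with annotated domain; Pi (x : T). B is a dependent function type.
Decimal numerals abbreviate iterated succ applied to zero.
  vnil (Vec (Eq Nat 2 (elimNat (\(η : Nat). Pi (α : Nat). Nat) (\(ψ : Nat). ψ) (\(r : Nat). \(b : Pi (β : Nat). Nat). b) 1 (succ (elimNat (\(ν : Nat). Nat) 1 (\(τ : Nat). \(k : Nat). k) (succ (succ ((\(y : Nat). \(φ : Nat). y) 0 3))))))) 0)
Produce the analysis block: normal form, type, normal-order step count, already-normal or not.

resulting normal form:
  vnil (Vec (Eq Nat 2 2) 0)
the term's type:
  Vec (Vec (Eq Nat 2 2) 0) 0
normal-order step count: 14
term was already normal: no
first contracted redex: an elimNat iota-redex


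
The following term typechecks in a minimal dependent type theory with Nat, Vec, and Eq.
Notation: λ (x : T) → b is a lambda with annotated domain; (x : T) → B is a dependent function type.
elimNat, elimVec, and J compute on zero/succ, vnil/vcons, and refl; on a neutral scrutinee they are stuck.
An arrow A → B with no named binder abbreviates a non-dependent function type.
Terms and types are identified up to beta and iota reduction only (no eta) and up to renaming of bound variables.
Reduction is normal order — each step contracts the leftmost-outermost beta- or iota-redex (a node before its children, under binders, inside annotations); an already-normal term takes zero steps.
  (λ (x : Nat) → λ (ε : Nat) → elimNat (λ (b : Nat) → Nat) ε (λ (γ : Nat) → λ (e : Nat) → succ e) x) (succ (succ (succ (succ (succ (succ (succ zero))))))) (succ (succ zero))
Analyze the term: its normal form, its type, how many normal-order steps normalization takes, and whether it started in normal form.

resulting normal form:
  succ (succ (succ (succ (succ (succ (succ (succ (succ zero))))))))
the term's type:
  Nat
steps to reach normal form (normal order): 24
started in normal form: no
first contracted redex: a beta-redex


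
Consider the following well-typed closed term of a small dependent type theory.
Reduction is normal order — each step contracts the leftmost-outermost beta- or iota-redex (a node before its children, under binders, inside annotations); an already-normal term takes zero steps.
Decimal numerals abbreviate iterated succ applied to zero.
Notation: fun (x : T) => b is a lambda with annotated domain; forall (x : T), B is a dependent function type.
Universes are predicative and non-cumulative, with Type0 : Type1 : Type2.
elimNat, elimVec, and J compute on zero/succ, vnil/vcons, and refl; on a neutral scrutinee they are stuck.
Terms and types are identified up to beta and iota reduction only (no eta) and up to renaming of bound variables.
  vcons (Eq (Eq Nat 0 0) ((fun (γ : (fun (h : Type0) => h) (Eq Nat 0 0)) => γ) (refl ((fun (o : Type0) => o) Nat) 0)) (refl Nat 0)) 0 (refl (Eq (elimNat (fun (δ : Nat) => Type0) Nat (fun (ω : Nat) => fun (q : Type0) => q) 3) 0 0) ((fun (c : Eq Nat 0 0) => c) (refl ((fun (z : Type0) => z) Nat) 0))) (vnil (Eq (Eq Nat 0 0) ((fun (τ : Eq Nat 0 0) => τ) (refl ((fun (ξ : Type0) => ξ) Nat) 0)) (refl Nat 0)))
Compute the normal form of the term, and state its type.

resulting normal form:
  vcons (Eq (Eq Nat 0 0) (refl Nat 0) (refl Nat 0)) 0 (refl (Eq Nat 0 0) (refl Nat 0)) (vnil (Eq (Eq Nat 0 0) (refl Nat 0) (refl Nat 0)))
the term's type:
  Vec (Eq (Eq Nat 0 0) (refl Nat 0) (refl Nat 0)) 1
observation: 16 normal-order steps normalize the term, beginning with a beta-redex.


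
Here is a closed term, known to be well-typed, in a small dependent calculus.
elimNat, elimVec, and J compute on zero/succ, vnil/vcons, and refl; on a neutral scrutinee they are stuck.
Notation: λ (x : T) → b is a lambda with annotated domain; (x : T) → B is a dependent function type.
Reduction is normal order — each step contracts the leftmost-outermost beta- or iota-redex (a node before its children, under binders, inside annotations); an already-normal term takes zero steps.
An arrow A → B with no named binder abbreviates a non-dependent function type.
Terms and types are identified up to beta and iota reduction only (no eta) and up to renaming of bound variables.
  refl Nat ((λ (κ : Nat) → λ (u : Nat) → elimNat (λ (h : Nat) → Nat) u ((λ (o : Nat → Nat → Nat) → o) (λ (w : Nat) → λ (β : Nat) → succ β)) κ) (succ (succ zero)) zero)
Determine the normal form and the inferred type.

resulting normal form:
  refl Nat (succ (succ zero))
type:
  Eq Nat (succ (succ zero)) (succ (succ zero))


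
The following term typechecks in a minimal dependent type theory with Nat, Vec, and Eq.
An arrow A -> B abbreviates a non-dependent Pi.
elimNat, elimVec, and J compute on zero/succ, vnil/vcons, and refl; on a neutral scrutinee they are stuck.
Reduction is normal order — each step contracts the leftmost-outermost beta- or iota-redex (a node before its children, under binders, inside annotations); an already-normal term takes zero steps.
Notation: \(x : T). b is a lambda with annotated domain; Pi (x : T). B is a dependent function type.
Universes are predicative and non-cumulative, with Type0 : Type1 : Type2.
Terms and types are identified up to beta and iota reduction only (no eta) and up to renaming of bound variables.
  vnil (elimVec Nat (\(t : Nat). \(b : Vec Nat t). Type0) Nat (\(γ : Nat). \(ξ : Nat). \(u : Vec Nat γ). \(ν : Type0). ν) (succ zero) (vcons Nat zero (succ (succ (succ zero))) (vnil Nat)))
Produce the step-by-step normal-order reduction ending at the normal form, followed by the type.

normal-order reduction sequence:
  vnil (elimVec Nat (\(t : Nat). \(b : Vec Nat t). Type0) Nat (\(γ : Nat). \(ξ : Nat). \(u : Vec Nat γ). \(ν : Type0). ν) (succ zero) (vcons Nat zero (succ (succ (succ zero))) (vnil Nat)))
  ~> vnil ((\(t : Nat). \(b : Nat). \(γ : Vec Nat t). \(ξ : Type0). ξ) zero (succ (succ (succ zero))) (vnil Nat) (elimVec Nat (\(u : Nat). \(ν : Vec Nat u). Type0) Nat (\(m : Nat). \(η : Nat). \(r : Vec Nat m). \(e : Type0). e) zero (vnil Nat)))
  ~> vnil ((\(t : Nat). \(b : Vec Nat zero). \(γ : Type0). γ) (succ (succ (succ zero))) (vnil Nat) (elimVec Nat (\(ξ : Nat). \(u : Vec Nat ξ). Type0) Nat (\(ν : Nat). \(m : Nat). \(η : Vec Nat ν). \(r : Type0). r) zero (vnil Nat)))
  ~> vnil ((\(t : Vec Nat zero). \(b : Type0). b) (vnil Nat) (elimVec Nat (\(γ : Nat). \(ξ : Vec Nat γ). Type0) Nat (\(u : Nat). \(ν : Nat). \(m : Vec Nat u). \(η : Type0). η) zero (vnil Nat)))
  ~> vnil ((\(t : Type0). t) (elimVec Nat (\(b : Nat). \(γ : Vec Nat b). Type0) Nat (\(ξ : Nat). \(u : Nat). \(ν : Vec Nat ξ). \(m : Type0). m) zero (vnil Nat)))
  ~> vnil (elimVec Nat (\(t : Nat). \(b : Vec Nat t). Type0) Nat (\(γ : Nat). \(ξ : Nat). \(u : Vec Nat γ). \(ν : Type0). ν) zero (vnil Nat))
  ~> vnil Nat
the term's type:
  Vec Nat zero


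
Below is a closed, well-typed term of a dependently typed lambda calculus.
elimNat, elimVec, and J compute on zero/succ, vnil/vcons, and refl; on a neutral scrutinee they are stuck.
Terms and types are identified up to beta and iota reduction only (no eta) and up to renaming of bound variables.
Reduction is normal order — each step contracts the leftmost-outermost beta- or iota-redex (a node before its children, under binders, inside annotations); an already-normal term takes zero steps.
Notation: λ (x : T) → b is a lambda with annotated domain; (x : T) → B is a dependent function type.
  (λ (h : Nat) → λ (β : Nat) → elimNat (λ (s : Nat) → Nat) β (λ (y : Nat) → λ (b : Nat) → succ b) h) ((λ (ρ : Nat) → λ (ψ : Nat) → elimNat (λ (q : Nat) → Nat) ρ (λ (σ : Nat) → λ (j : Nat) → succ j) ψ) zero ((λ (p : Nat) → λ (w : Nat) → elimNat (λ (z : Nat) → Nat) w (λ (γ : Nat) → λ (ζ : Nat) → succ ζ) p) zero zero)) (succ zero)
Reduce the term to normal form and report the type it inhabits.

normal form:
  succ zero
type:
  Nat


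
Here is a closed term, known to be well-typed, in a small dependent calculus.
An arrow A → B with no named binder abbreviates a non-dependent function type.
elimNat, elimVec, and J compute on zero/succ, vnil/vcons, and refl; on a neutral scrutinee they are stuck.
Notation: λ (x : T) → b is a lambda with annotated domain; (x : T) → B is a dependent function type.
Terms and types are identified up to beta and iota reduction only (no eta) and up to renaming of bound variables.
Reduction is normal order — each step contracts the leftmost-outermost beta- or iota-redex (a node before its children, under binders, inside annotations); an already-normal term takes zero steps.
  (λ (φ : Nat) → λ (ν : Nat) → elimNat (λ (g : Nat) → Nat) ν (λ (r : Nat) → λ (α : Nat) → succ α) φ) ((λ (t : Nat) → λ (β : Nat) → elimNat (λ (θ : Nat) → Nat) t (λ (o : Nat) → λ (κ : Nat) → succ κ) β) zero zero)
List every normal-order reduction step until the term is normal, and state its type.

normal-order reduction:
  (λ (φ : Nat) → λ (ν : Nat) → elimNat (λ (g : Nat) → Nat) ν (λ (r : Nat) → λ (α : Nat) → succ α) φ) ((λ (t : Nat) → λ (β : Nat) → elimNat (λ (θ : Nat) → Nat) t (λ (o : Nat) → λ (κ : Nat) → succ κ) β) zero zero)
  ~> λ (φ : Nat) → elimNat (λ (ν : Nat) → Nat) φ (λ (g : Nat) → λ (r : Nat) → succ r) ((λ (α : Nat) → λ (t : Nat) → elimNat (λ (β : Nat) → Nat) α (λ (θ : Nat) → λ (o : Nat) → succ o) t) zero zero)
  ~> λ (φ : Nat) → elimNat (λ (ν : Nat) → Nat) φ (λ (g : Nat) → λ (r : Nat) → succ r) ((λ (α : Nat) → elimNat (λ (t : Nat) → Nat) zero (λ (β : Nat) → λ (θ : Nat) → succ θ) α) zero)
  ~> λ (φ : Nat) → elimNat (λ (ν : Nat) → Nat) φ (λ (g : Nat) → λ (r : Nat) → succ r) (elimNat (λ (α : Nat) → Nat) zero (λ (t : Nat) → λ (β : Nat) → succ β) zero)
  ~> λ (φ : Nat) → elimNat (λ (ν : Nat) → Nat) φ (λ (g : Nat) → λ (r : Nat) → succ r) zero
  ~> λ (φ : Nat) → φ
type:
  Nat → Nat


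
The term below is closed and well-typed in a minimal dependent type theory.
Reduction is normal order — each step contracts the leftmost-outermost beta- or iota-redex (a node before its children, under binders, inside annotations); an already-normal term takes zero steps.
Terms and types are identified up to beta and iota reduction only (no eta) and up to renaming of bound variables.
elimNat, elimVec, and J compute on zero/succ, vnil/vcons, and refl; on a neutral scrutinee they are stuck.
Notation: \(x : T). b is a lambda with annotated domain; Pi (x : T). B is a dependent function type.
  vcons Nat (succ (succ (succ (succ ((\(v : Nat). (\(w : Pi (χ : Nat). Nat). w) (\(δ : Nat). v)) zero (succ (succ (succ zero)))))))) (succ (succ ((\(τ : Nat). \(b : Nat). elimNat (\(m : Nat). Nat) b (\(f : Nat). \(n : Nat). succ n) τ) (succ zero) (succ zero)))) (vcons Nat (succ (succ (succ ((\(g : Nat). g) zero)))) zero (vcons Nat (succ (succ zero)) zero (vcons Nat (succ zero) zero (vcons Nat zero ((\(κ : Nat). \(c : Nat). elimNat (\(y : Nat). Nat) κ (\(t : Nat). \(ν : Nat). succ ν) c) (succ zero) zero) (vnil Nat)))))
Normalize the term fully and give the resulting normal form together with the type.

reduced normal form:
  vcons Nat (succ (succ (succ (succ zero)))) (succ (succ (succ (succ zero)))) (vcons Nat (succ (succ (succ zero))) zero (vcons Nat (succ (succ zero)) zero (vcons Nat (succ zero) zero (vcons Nat zero (succ zero) (vnil Nat)))))
the term's type:
  Vec Nat (succ (succ (succ (succ (succ zero)))))
observation: reduction starts at a beta-redex, and 13 normal-order steps reach the normal form.
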